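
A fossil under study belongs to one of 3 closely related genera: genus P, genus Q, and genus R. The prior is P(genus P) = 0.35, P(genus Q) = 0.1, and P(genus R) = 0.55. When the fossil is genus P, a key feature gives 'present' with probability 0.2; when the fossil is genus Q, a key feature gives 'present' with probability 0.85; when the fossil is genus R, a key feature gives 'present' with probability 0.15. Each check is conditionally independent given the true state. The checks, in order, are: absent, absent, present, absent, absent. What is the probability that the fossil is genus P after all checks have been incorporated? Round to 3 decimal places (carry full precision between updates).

Apply Bayes' rule sequentially, carrying P(genus P) forward.
After 'absent': normaliser = 0.8·0.3500 + 0.15·0.1000 + 0.85·0.5500; P(genus P) ≈ 0.3672, P(genus Q) ≈ 0.0197, P(genus R) ≈ 0.6131
After 'absent': normaliser = 0.8·0.3672 + 0.15·0.0197 + 0.85·0.6131; P(genus P) ≈ 0.3592, P(genus Q) ≈ 0.0036, P(genus R) ≈ 0.6372
After 'present': normaliser = 0.2·0.3592 + 0.85·0.0036 + 0.15·0.6372; P(genus P) ≈ 0.4214, P(genus Q) ≈ 0.0180, P(genus R) ≈ 0.5606
After 'absent': normaliser = 0.8·0.4214 + 0.15·0.0180 + 0.85·0.5606; P(genus P) ≈ 0.4129, P(genus Q) ≈ 0.0033, P(genus R) ≈ 0.5838
After 'absent': normaliser = 0.8·0.4129 + 0.15·0.0033 + 0.85·0.5838; P(genus P) ≈ 0.3994, P(genus Q) ≈ 0.0006, P(genus R) ≈ 0.6000

0.399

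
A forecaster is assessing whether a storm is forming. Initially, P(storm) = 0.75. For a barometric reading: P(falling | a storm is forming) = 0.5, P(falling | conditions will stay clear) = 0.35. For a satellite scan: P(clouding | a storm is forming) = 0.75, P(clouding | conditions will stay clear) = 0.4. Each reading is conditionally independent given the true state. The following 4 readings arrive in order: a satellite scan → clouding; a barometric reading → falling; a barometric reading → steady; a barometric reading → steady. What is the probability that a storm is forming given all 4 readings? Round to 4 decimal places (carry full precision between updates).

0.8262

Apply Bayes' rule sequentially, carrying P(storm) forward.
After a satellite scan='clouding': P(storm) = 0.75·0.7500 / (0.75·0.7500 + 0.4·0.2500) ≈ 0.8491
After a barometric reading='falling': P(storm) = 0.5·0.8491 / (0.5·0.8491 + 0.35·0.1509) ≈ 0.8893
After a barometric reading='steady': P(storm) = 0.5·0.8893 / (0.5·0.8893 + 0.65·0.1107) ≈ 0.8607
After a barometric reading='steady': P(storm) = 0.5·0.8607 / (0.5·0.8607 + 0.65·0.1393) ≈ 0.8262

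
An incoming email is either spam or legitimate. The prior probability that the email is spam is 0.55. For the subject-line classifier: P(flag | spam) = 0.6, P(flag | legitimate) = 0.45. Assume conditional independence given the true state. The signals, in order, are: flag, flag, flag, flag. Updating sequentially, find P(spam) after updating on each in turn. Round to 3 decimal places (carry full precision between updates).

0.794

Each posterior becomes the prior for the next update.
After 'flag': P(spam) = 0.6·0.5500 / (0.6·0.5500 + 0.45·0.4500) ≈ 0.6197
After 'flag': P(spam) = 0.6·0.6197 / (0.6·0.6197 + 0.45·0.3803) ≈ 0.6848
After 'flag': P(spam) = 0.6·0.6848 / (0.6·0.6848 + 0.45·0.3152) ≈ 0.7434
After 'flag': P(spam) = 0.6·0.7434 / (0.6·0.7434 + 0.45·0.2566) ≈ 0.7944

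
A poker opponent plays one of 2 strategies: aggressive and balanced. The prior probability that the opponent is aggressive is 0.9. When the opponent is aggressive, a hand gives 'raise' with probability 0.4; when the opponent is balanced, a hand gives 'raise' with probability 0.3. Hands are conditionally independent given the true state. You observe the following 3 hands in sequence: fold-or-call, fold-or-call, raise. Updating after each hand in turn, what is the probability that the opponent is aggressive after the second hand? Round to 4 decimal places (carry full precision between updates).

0.8686

After 'fold-or-call': P(aggressive) = 0.6·0.9000 / (0.6·0.9000 + 0.7·0.1000) ≈ 0.8852
After 'fold-or-call': P(aggressive) = 0.6·0.8852 / (0.6·0.8852 + 0.7·0.1148) ≈ 0.8686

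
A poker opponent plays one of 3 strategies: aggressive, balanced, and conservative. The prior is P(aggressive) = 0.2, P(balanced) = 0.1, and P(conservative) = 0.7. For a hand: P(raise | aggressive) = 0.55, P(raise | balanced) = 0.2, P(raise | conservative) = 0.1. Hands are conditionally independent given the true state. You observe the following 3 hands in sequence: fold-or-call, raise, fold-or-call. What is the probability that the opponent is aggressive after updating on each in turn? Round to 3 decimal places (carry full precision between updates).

0.243

After 'fold-or-call': normaliser = 0.45·0.2000 + 0.8·0.1000 + 0.9·0.7000; P(aggressive) ≈ 0.1125, P(balanced) ≈ 0.1000, P(conservative) ≈ 0.7875
After 'raise': normaliser = 0.55·0.1125 + 0.2·0.1000 + 0.1·0.7875; P(aggressive) ≈ 0.3852, P(balanced) ≈ 0.1245, P(conservative) ≈ 0.4903
After 'fold-or-call': normaliser = 0.45·0.3852 + 0.8·0.1245 + 0.9·0.4903; P(aggressive) ≈ 0.2427, P(balanced) ≈ 0.1395, P(conservative) ≈ 0.6178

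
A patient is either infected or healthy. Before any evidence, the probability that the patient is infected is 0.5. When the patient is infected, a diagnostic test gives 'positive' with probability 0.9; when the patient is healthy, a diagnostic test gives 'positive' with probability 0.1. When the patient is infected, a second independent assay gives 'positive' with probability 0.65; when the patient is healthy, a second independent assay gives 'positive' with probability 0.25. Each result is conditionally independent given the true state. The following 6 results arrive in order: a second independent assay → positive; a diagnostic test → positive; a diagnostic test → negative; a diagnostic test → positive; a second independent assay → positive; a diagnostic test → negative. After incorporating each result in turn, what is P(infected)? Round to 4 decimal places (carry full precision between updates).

After a second independent assay='positive': P(infected) = 0.65·0.5000 / (0.65·0.5000 + 0.25·0.5000) ≈ 0.7222
After a diagnostic test='positive': P(infected) = 0.9·0.7222 / (0.9·0.7222 + 0.1·0.2778) ≈ 0.9590
After a diagnostic test='negative': P(infected) = 0.1·0.9590 / (0.1·0.9590 + 0.9·0.0410) ≈ 0.7222
After a diagnostic test='positive': P(infected) = 0.9·0.7222 / (0.9·0.7222 + 0.1·0.2778) ≈ 0.9590
After a second independent assay='positive': P(infected) = 0.65·0.9590 / (0.65·0.9590 + 0.25·0.0410) ≈ 0.9838
After a diagnostic test='negative': P(infected) = 0.1·0.9838 / (0.1·0.9838 + 0.9·0.0162) ≈ 0.8711

0.8711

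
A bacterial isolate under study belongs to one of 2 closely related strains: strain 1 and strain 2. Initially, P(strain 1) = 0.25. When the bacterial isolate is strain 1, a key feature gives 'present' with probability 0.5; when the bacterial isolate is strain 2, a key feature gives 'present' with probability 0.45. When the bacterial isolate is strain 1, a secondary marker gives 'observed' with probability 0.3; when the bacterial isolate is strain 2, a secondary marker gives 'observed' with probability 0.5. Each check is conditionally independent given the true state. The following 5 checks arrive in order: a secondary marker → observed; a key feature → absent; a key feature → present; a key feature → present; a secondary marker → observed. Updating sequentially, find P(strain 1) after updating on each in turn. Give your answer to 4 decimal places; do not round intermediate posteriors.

0.1187

After a secondary marker='observed': P(strain 1) = 0.3·0.2500 / (0.3·0.2500 + 0.5·0.7500) ≈ 0.1667
After a key feature='absent': P(strain 1) = 0.5·0.1667 / (0.5·0.1667 + 0.55·0.8333) ≈ 0.1538
After a key feature='present': P(strain 1) = 0.5·0.1538 / (0.5·0.1538 + 0.45·0.8462) ≈ 0.1681
After a key feature='present': P(strain 1) = 0.5·0.1681 / (0.5·0.1681 + 0.45·0.8319) ≈ 0.1833
After a secondary marker='observed': P(strain 1) = 0.3·0.1833 / (0.3·0.1833 + 0.5·0.8167) ≈ 0.1187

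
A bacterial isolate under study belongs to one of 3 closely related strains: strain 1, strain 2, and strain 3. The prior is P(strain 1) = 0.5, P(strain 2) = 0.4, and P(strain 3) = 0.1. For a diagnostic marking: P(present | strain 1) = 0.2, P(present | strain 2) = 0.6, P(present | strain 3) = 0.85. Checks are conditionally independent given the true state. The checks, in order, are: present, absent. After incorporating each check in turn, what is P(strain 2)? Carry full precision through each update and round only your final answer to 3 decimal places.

After 'present': normaliser = 0.2·0.5000 + 0.6·0.4000 + 0.85·0.1000; P(strain 1) ≈ 0.2353, P(strain 2) ≈ 0.5647, P(strain 3) ≈ 0.2000
After 'absent': normaliser = 0.8·0.2353 + 0.4·0.5647 + 0.15·0.2000; P(strain 1) ≈ 0.4238, P(strain 2) ≈ 0.5086, P(strain 3) ≈ 0.0675

0.509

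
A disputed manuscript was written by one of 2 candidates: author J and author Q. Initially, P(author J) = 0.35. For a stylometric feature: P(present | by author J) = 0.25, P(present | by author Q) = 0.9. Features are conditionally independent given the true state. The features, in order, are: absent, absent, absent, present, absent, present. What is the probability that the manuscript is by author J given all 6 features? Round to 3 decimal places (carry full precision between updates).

After 'absent': P(author J) = 0.75·0.3500 / (0.75·0.3500 + 0.1·0.6500) ≈ 0.8015
After 'absent': P(author J) = 0.75·0.8015 / (0.75·0.8015 + 0.1·0.1985) ≈ 0.9680
After 'absent': P(author J) = 0.75·0.9680 / (0.75·0.9680 + 0.1·0.0320) ≈ 0.9956
After 'present': P(author J) = 0.25·0.9956 / (0.25·0.9956 + 0.9·0.0044) ≈ 0.9844
After 'absent': P(author J) = 0.75·0.9844 / (0.75·0.9844 + 0.1·0.0156) ≈ 0.9979
After 'present': P(author J) = 0.25·0.9979 / (0.25·0.9979 + 0.9·0.0021) ≈ 0.9925

0.992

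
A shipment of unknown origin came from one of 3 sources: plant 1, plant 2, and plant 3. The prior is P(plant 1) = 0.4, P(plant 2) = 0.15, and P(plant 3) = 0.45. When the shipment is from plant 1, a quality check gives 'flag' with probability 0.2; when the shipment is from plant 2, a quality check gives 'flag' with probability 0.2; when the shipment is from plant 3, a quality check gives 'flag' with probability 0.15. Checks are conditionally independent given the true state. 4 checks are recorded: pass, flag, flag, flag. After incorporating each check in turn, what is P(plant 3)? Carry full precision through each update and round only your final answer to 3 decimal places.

Each posterior becomes the prior for the next update.
After 'pass': normaliser = 0.8·0.4000 + 0.8·0.1500 + 0.85·0.4500; P(plant 1) ≈ 0.3891, P(plant 2) ≈ 0.1459, P(plant 3) ≈ 0.4650
After 'flag': normaliser = 0.2·0.3891 + 0.2·0.1459 + 0.15·0.4650; P(plant 1) ≈ 0.4402, P(plant 2) ≈ 0.1651, P(plant 3) ≈ 0.3947
After 'flag': normaliser = 0.2·0.4402 + 0.2·0.1651 + 0.15·0.3947; P(plant 1) ≈ 0.4884, P(plant 2) ≈ 0.1832, P(plant 3) ≈ 0.3284
After 'flag': normaliser = 0.2·0.4884 + 0.2·0.1832 + 0.15·0.3284; P(plant 1) ≈ 0.5321, P(plant 2) ≈ 0.1995, P(plant 3) ≈ 0.2683

0.268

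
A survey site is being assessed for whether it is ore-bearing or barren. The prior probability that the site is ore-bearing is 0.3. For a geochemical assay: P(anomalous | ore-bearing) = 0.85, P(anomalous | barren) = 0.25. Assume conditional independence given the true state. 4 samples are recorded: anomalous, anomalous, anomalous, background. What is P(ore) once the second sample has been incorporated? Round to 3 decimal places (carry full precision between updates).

Each posterior becomes the prior for the next update.
After 'anomalous': P(ore) = 0.85·0.3000 / (0.85·0.3000 + 0.25·0.7000) ≈ 0.5930
After 'anomalous': P(ore) = 0.85·0.5930 / (0.85·0.5930 + 0.25·0.4070) ≈ 0.8321

0.832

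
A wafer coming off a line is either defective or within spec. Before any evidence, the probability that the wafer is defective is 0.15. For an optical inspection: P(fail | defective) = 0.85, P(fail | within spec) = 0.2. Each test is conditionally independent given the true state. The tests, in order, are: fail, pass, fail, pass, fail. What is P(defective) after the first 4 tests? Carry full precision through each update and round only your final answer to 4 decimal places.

0.1008

After 'fail': P(defective) = 0.85·0.1500 / (0.85·0.1500 + 0.2·0.8500) ≈ 0.4286
After 'pass': P(defective) = 0.15·0.4286 / (0.15·0.4286 + 0.8·0.5714) ≈ 0.1233
After 'fail': P(defective) = 0.85·0.1233 / (0.85·0.1233 + 0.2·0.8767) ≈ 0.3741
After 'pass': P(defective) = 0.15·0.3741 / (0.15·0.3741 + 0.8·0.6259) ≈ 0.1008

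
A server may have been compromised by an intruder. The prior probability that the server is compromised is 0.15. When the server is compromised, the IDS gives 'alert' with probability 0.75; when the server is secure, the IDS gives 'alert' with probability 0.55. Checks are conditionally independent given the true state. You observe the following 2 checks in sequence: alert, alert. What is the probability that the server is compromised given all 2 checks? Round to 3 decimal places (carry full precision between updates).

Each posterior becomes the prior for the next update.
After 'alert': P(compromised) = 0.75·0.1500 / (0.75·0.1500 + 0.55·0.8500) ≈ 0.1940
After 'alert': P(compromised) = 0.75·0.1940 / (0.75·0.1940 + 0.55·0.8060) ≈ 0.2471

0.247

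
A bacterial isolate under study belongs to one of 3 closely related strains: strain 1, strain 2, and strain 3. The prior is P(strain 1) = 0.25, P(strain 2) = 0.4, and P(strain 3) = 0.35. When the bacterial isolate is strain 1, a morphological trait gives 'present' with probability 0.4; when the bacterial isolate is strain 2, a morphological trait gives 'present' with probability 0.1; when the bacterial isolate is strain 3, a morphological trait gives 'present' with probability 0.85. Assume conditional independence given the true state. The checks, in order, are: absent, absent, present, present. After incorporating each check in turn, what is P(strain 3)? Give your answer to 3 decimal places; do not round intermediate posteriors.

After 'absent': normaliser = 0.6·0.2500 + 0.9·0.4000 + 0.15·0.3500; P(strain 1) ≈ 0.2667, P(strain 2) ≈ 0.6400, P(strain 3) ≈ 0.0933
After 'absent': normaliser = 0.6·0.2667 + 0.9·0.6400 + 0.15·0.0933; P(strain 1) ≈ 0.2133, P(strain 2) ≈ 0.7680, P(strain 3) ≈ 0.0187
After 'present': normaliser = 0.4·0.2133 + 0.1·0.7680 + 0.85·0.0187; P(strain 1) ≈ 0.4794, P(strain 2) ≈ 0.4315, P(strain 3) ≈ 0.0891
After 'present': normaliser = 0.4·0.4794 + 0.1·0.4315 + 0.85·0.0891; P(strain 1) ≈ 0.6172, P(strain 2) ≈ 0.1389, P(strain 3) ≈ 0.2439

0.244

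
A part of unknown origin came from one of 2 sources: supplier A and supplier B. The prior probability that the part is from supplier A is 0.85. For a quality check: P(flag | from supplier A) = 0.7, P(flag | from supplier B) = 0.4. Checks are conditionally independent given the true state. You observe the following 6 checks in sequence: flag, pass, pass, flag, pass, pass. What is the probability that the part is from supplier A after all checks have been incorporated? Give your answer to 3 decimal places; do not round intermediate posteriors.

0.520

After 'flag': P(supplier A) = 0.7·0.8500 / (0.7·0.8500 + 0.4·0.1500) ≈ 0.9084
After 'pass': P(supplier A) = 0.3·0.9084 / (0.3·0.9084 + 0.6·0.0916) ≈ 0.8322
After 'pass': P(supplier A) = 0.3·0.8322 / (0.3·0.8322 + 0.6·0.1678) ≈ 0.7126
After 'flag': P(supplier A) = 0.7·0.7126 / (0.7·0.7126 + 0.4·0.2874) ≈ 0.8127
After 'pass': P(supplier A) = 0.3·0.8127 / (0.3·0.8127 + 0.6·0.1873) ≈ 0.6845
After 'pass': P(supplier A) = 0.3·0.6845 / (0.3·0.6845 + 0.6·0.3155) ≈ 0.5203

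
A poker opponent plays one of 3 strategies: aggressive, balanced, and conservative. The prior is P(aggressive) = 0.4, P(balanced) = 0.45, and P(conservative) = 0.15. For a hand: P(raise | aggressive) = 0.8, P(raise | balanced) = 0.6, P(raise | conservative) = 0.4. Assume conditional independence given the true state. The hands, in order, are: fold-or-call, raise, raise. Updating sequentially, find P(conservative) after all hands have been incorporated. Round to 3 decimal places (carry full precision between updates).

After 'fold-or-call': normaliser = 0.2·0.4000 + 0.4·0.4500 + 0.6·0.1500; P(aggressive) ≈ 0.2286, P(balanced) ≈ 0.5143, P(conservative) ≈ 0.2571
After 'raise': normaliser = 0.8·0.2286 + 0.6·0.5143 + 0.4·0.2571; P(aggressive) ≈ 0.3077, P(balanced) ≈ 0.5192, P(conservative) ≈ 0.1731
After 'raise': normaliser = 0.8·0.3077 + 0.6·0.5192 + 0.4·0.1731; P(aggressive) ≈ 0.3926, P(balanced) ≈ 0.4969, P(conservative) ≈ 0.1104

0.110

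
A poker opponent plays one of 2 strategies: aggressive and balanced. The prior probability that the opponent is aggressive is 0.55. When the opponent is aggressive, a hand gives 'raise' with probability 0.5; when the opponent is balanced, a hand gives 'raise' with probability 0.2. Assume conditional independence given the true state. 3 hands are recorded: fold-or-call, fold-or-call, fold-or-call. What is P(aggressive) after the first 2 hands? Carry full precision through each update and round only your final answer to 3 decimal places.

Each posterior becomes the prior for the next update.
After 'fold-or-call': P(aggressive) = 0.5·0.5500 / (0.5·0.5500 + 0.8·0.4500) ≈ 0.4331
After 'fold-or-call': P(aggressive) = 0.5·0.4331 / (0.5·0.4331 + 0.8·0.5669) ≈ 0.3231

0.323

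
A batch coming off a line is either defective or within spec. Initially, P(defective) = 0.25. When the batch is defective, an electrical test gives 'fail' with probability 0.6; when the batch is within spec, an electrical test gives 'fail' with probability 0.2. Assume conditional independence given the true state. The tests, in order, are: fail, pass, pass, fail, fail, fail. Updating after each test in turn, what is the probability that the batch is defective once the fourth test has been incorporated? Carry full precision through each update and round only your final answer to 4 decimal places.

After 'fail': P(defective) = 0.6·0.2500 / (0.6·0.2500 + 0.2·0.7500) ≈ 0.5000
After 'pass': P(defective) = 0.4·0.5000 / (0.4·0.5000 + 0.8·0.5000) ≈ 0.3333
After 'pass': P(defective) = 0.4·0.3333 / (0.4·0.3333 + 0.8·0.6667) ≈ 0.2000
After 'fail': P(defective) = 0.6·0.2000 / (0.6·0.2000 + 0.2·0.8000) ≈ 0.4286

0.4286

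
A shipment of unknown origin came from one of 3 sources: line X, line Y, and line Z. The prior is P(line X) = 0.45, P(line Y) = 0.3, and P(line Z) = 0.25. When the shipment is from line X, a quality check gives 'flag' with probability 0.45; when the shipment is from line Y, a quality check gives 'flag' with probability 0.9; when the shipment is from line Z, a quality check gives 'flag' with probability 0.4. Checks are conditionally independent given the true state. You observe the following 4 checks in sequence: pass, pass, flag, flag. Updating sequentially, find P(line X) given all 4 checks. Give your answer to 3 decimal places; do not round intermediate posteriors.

0.621

After 'pass': normaliser = 0.55·0.4500 + 0.1·0.3000 + 0.6·0.2500; P(line X) ≈ 0.5789, P(line Y) ≈ 0.0702, P(line Z) ≈ 0.3509
After 'pass': normaliser = 0.55·0.5789 + 0.1·0.0702 + 0.6·0.3509; P(line X) ≈ 0.5941, P(line Y) ≈ 0.0131, P(line Z) ≈ 0.3928
After 'flag': normaliser = 0.45·0.5941 + 0.9·0.0131 + 0.4·0.3928; P(line X) ≈ 0.6128, P(line Y) ≈ 0.0270, P(line Z) ≈ 0.3602
After 'flag': normaliser = 0.45·0.6128 + 0.9·0.0270 + 0.4·0.3602; P(line X) ≈ 0.6209, P(line Y) ≈ 0.0547, P(line Z) ≈ 0.3244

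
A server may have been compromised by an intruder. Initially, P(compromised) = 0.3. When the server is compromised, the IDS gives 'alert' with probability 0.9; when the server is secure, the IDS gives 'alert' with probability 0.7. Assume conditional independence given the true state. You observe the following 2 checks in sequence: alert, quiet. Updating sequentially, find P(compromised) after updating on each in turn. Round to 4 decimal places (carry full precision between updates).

After 'alert': P(compromised) = 0.9·0.3000 / (0.9·0.3000 + 0.7·0.7000) ≈ 0.3553
After 'quiet': P(compromised) = 0.1·0.3553 / (0.1·0.3553 + 0.3·0.6447) ≈ 0.1552

0.1552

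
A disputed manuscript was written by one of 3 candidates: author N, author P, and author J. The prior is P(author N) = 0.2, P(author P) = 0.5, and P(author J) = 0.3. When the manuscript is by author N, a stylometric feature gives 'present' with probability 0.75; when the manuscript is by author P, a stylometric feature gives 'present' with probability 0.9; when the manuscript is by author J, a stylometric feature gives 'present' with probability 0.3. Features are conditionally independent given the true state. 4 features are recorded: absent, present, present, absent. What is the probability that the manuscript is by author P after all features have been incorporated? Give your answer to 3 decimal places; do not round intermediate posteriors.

After 'absent': normaliser = 0.25·0.2000 + 0.1·0.5000 + 0.7·0.3000; P(author N) ≈ 0.1613, P(author P) ≈ 0.1613, P(author J) ≈ 0.6774
After 'present': normaliser = 0.75·0.1613 + 0.9·0.1613 + 0.3·0.6774; P(author N) ≈ 0.2577, P(author P) ≈ 0.3093, P(author J) ≈ 0.4330
After 'present': normaliser = 0.75·0.2577 + 0.9·0.3093 + 0.3·0.4330; P(author N) ≈ 0.3213, P(author P) ≈ 0.4627, P(author J) ≈ 0.2159
After 'absent': normaliser = 0.25·0.3213 + 0.1·0.4627 + 0.7·0.2159; P(author N) ≈ 0.2892, P(author P) ≈ 0.1666, P(author J) ≈ 0.5442

0.167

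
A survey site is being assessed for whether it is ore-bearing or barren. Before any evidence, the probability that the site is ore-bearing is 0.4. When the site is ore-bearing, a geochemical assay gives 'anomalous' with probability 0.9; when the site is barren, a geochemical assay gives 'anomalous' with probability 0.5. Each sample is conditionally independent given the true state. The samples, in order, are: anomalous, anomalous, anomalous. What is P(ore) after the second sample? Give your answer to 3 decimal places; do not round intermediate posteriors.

0.684

After 'anomalous': P(ore) = 0.9·0.4000 / (0.9·0.4000 + 0.5·0.6000) ≈ 0.5455
After 'anomalous': P(ore) = 0.9·0.5455 / (0.9·0.5455 + 0.5·0.4545) ≈ 0.6835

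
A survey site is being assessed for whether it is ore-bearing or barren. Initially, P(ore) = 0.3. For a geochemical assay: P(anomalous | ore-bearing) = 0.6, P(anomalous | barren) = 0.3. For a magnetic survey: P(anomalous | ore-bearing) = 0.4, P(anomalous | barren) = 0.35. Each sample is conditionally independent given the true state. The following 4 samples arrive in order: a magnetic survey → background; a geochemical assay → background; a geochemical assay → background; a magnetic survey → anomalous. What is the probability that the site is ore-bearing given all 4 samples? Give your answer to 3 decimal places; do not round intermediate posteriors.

0.129

After a magnetic survey='background': P(ore) = 0.6·0.3000 / (0.6·0.3000 + 0.65·0.7000) ≈ 0.2835
After a geochemical assay='background': P(ore) = 0.4·0.2835 / (0.4·0.2835 + 0.7·0.7165) ≈ 0.1844
After a geochemical assay='background': P(ore) = 0.4·0.1844 / (0.4·0.1844 + 0.7·0.8156) ≈ 0.1144
After a magnetic survey='anomalous': P(ore) = 0.4·0.1144 / (0.4·0.1144 + 0.35·0.8856) ≈ 0.1286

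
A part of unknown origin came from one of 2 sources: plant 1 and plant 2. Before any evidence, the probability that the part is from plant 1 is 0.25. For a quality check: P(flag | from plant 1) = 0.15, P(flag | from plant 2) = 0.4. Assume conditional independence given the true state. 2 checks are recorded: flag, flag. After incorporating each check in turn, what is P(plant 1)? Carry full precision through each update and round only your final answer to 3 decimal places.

After 'flag': P(plant 1) = 0.15·0.2500 / (0.15·0.2500 + 0.4·0.7500) ≈ 0.1111
After 'flag': P(plant 1) = 0.15·0.1111 / (0.15·0.1111 + 0.4·0.8889) ≈ 0.0448

0.045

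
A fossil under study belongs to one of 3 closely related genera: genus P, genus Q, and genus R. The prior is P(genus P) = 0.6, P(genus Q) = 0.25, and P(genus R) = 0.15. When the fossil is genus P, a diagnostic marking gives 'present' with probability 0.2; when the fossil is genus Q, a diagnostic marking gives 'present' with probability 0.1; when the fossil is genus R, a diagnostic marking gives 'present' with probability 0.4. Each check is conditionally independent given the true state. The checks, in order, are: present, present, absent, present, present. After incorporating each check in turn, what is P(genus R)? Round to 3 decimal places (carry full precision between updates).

Apply Bayes' rule sequentially, carrying P(genus R) forward.
After 'present': normaliser = 0.2·0.6000 + 0.1·0.2500 + 0.4·0.1500; P(genus P) ≈ 0.5854, P(genus Q) ≈ 0.1220, P(genus R) ≈ 0.2927
After 'present': normaliser = 0.2·0.5854 + 0.1·0.1220 + 0.4·0.2927; P(genus P) ≈ 0.4752, P(genus Q) ≈ 0.0495, P(genus R) ≈ 0.4752
After 'absent': normaliser = 0.8·0.4752 + 0.9·0.0495 + 0.6·0.4752; P(genus P) ≈ 0.5356, P(genus Q) ≈ 0.0628, P(genus R) ≈ 0.4017
After 'present': normaliser = 0.2·0.5356 + 0.1·0.0628 + 0.4·0.4017; P(genus P) ≈ 0.3908, P(genus Q) ≈ 0.0229, P(genus R) ≈ 0.5863
After 'present': normaliser = 0.2·0.3908 + 0.1·0.0229 + 0.4·0.5863; P(genus P) ≈ 0.2482, P(genus Q) ≈ 0.0073, P(genus R) ≈ 0.7445

0.745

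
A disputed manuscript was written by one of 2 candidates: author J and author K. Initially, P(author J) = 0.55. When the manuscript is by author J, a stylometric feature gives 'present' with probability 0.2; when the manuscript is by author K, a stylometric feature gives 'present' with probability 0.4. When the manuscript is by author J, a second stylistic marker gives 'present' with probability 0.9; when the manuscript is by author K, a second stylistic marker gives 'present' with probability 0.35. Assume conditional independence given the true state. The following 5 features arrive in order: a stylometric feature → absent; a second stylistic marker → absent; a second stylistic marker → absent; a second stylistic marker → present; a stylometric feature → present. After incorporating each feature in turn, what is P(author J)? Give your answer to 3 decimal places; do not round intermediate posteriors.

0.047

After a stylometric feature='absent': P(author J) = 0.8·0.5500 / (0.8·0.5500 + 0.6·0.4500) ≈ 0.6197
After a second stylistic marker='absent': P(author J) = 0.1·0.6197 / (0.1·0.6197 + 0.65·0.3803) ≈ 0.2005
After a second stylistic marker='absent': P(author J) = 0.1·0.2005 / (0.1·0.2005 + 0.65·0.7995) ≈ 0.0371
After a second stylistic marker='present': P(author J) = 0.9·0.0371 / (0.9·0.0371 + 0.35·0.9629) ≈ 0.0902
After a stylometric feature='present': P(author J) = 0.2·0.0902 / (0.2·0.0902 + 0.4·0.9098) ≈ 0.0472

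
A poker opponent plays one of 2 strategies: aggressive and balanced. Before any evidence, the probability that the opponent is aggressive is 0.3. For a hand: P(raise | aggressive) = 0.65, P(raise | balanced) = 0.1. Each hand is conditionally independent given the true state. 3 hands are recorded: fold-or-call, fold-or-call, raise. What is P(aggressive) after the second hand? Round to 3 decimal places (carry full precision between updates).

0.061

Each posterior becomes the prior for the next update.
After 'fold-or-call': P(aggressive) = 0.35·0.3000 / (0.35·0.3000 + 0.9·0.7000) ≈ 0.1429
After 'fold-or-call': P(aggressive) = 0.35·0.1429 / (0.35·0.1429 + 0.9·0.8571) ≈ 0.0609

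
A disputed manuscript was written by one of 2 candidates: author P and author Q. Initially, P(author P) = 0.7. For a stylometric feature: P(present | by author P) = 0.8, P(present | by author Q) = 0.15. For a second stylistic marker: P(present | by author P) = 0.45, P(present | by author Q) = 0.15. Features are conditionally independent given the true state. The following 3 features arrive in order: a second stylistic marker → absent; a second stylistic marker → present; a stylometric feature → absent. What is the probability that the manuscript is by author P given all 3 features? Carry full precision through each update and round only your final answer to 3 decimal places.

0.516

Each posterior becomes the prior for the next update.
After a second stylistic marker='absent': P(author P) = 0.55·0.7000 / (0.55·0.7000 + 0.85·0.3000) ≈ 0.6016
After a second stylistic marker='present': P(author P) = 0.45·0.6016 / (0.45·0.6016 + 0.15·0.3984) ≈ 0.8191
After a stylometric feature='absent': P(author P) = 0.2·0.8191 / (0.2·0.8191 + 0.85·0.1809) ≈ 0.5159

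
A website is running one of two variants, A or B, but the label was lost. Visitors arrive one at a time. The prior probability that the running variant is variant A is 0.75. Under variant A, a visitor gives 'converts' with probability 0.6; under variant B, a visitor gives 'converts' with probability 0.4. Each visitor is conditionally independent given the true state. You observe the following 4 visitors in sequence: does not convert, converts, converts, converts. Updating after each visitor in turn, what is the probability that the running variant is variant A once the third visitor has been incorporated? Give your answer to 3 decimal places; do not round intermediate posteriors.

After 'does not convert': P(A) = 0.4·0.7500 / (0.4·0.7500 + 0.6·0.2500) ≈ 0.6667
After 'converts': P(A) = 0.6·0.6667 / (0.6·0.6667 + 0.4·0.3333) ≈ 0.7500
After 'converts': P(A) = 0.6·0.7500 / (0.6·0.7500 + 0.4·0.2500) ≈ 0.8182

0.818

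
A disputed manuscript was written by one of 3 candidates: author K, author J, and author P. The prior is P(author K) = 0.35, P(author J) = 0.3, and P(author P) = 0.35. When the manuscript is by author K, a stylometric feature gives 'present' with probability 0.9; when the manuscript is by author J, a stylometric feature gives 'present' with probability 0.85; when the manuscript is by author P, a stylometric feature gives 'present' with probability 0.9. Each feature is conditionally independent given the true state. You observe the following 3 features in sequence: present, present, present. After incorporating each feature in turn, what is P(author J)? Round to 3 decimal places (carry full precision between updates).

After 'present': normaliser = 0.9·0.3500 + 0.85·0.3000 + 0.9·0.3500; P(author K) ≈ 0.3559, P(author J) ≈ 0.2881, P(author P) ≈ 0.3559
After 'present': normaliser = 0.9·0.3559 + 0.85·0.2881 + 0.9·0.3559; P(author K) ≈ 0.3617, P(author J) ≈ 0.2766, P(author P) ≈ 0.3617
After 'present': normaliser = 0.9·0.3617 + 0.85·0.2766 + 0.9·0.3617; P(author K) ≈ 0.3674, P(author J) ≈ 0.2653, P(author P) ≈ 0.3674

0.265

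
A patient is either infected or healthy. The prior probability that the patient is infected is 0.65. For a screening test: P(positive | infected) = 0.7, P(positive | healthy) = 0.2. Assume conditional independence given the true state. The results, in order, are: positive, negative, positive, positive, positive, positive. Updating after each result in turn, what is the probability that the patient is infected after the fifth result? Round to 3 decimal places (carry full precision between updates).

0.991

After 'positive': P(infected) = 0.7·0.6500 / (0.7·0.6500 + 0.2·0.3500) ≈ 0.8667
After 'negative': P(infected) = 0.3·0.8667 / (0.3·0.8667 + 0.8·0.1333) ≈ 0.7091
After 'positive': P(infected) = 0.7·0.7091 / (0.7·0.7091 + 0.2·0.2909) ≈ 0.8951
After 'positive': P(infected) = 0.7·0.8951 / (0.7·0.8951 + 0.2·0.1049) ≈ 0.9676
After 'positive': P(infected) = 0.7·0.9676 / (0.7·0.9676 + 0.2·0.0324) ≈ 0.9905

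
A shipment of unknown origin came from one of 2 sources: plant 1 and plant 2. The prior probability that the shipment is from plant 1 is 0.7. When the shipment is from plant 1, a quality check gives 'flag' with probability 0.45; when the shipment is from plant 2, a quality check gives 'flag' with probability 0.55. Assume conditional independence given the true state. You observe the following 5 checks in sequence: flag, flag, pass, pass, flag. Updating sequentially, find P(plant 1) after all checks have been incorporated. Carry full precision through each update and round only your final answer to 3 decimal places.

After 'flag': P(plant 1) = 0.45·0.7000 / (0.45·0.7000 + 0.55·0.3000) ≈ 0.6562
After 'flag': P(plant 1) = 0.45·0.6562 / (0.45·0.6562 + 0.55·0.3438) ≈ 0.6097
After 'pass': P(plant 1) = 0.55·0.6097 / (0.55·0.6097 + 0.45·0.3903) ≈ 0.6562
After 'pass': P(plant 1) = 0.55·0.6562 / (0.55·0.6562 + 0.45·0.3438) ≈ 0.7000
After 'flag': P(plant 1) = 0.45·0.7000 / (0.45·0.7000 + 0.55·0.3000) ≈ 0.6562

0.656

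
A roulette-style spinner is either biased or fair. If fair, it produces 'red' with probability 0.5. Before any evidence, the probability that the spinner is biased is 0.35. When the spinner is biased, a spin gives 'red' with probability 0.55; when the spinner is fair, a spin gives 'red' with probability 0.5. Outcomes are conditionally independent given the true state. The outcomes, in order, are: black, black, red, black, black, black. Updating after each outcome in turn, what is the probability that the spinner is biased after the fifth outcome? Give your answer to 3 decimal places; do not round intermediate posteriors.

0.280

After 'black': P(biased) = 0.45·0.3500 / (0.45·0.3500 + 0.5·0.6500) ≈ 0.3264
After 'black': P(biased) = 0.45·0.3264 / (0.45·0.3264 + 0.5·0.6736) ≈ 0.3037
After 'red': P(biased) = 0.55·0.3037 / (0.55·0.3037 + 0.5·0.6963) ≈ 0.3242
After 'black': P(biased) = 0.45·0.3242 / (0.45·0.3242 + 0.5·0.6758) ≈ 0.3016
After 'black': P(biased) = 0.45·0.3016 / (0.45·0.3016 + 0.5·0.6984) ≈ 0.2799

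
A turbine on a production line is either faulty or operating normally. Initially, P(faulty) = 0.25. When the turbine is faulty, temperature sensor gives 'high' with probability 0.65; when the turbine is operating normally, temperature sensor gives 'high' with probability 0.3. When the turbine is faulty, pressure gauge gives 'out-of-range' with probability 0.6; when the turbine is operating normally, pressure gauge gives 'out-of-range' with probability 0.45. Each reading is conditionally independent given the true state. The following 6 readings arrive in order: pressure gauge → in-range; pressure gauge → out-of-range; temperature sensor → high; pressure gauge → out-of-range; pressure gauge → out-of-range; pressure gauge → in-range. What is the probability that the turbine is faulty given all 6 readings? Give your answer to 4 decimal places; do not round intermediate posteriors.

0.4752

After pressure gauge='in-range': P(faulty) = 0.4·0.2500 / (0.4·0.2500 + 0.55·0.7500) ≈ 0.1951
After pressure gauge='out-of-range': P(faulty) = 0.6·0.1951 / (0.6·0.1951 + 0.45·0.8049) ≈ 0.2443
After temperature sensor='high': P(faulty) = 0.65·0.2443 / (0.65·0.2443 + 0.3·0.7557) ≈ 0.4119
After pressure gauge='out-of-range': P(faulty) = 0.6·0.4119 / (0.6·0.4119 + 0.45·0.5881) ≈ 0.4829
After pressure gauge='out-of-range': P(faulty) = 0.6·0.4829 / (0.6·0.4829 + 0.45·0.5171) ≈ 0.5546
After pressure gauge='in-range': P(faulty) = 0.4·0.5546 / (0.4·0.5546 + 0.55·0.4454) ≈ 0.4752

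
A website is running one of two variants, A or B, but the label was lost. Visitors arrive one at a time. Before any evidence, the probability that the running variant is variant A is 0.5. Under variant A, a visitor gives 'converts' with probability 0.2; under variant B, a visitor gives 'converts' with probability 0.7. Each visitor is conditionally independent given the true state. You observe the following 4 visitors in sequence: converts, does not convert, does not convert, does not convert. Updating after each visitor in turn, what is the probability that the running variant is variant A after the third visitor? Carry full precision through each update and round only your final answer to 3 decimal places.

0.670

After 'converts': P(A) = 0.2·0.5000 / (0.2·0.5000 + 0.7·0.5000) ≈ 0.2222
After 'does not convert': P(A) = 0.8·0.2222 / (0.8·0.2222 + 0.3·0.7778) ≈ 0.4324
After 'does not convert': P(A) = 0.8·0.4324 / (0.8·0.4324 + 0.3·0.5676) ≈ 0.6702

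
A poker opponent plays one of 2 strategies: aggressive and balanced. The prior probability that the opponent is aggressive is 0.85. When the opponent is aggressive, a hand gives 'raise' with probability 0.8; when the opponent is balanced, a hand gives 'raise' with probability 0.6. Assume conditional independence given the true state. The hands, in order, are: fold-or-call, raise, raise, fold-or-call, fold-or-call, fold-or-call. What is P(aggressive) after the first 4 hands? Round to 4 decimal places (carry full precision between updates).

After 'fold-or-call': P(aggressive) = 0.2·0.8500 / (0.2·0.8500 + 0.4·0.1500) ≈ 0.7391
After 'raise': P(aggressive) = 0.8·0.7391 / (0.8·0.7391 + 0.6·0.2609) ≈ 0.7907
After 'raise': P(aggressive) = 0.8·0.7907 / (0.8·0.7907 + 0.6·0.2093) ≈ 0.8344
After 'fold-or-call': P(aggressive) = 0.2·0.8344 / (0.2·0.8344 + 0.4·0.1656) ≈ 0.7158

0.7158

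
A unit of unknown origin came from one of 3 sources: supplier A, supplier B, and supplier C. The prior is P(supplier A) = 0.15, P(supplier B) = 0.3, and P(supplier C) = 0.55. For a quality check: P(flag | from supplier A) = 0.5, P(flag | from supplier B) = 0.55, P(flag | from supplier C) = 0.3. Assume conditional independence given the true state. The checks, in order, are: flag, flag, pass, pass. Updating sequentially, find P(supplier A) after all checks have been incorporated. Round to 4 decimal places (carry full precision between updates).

0.1803

Apply Bayes' rule sequentially, carrying P(supplier A) forward.
After 'flag': normaliser = 0.5·0.1500 + 0.55·0.3000 + 0.3·0.5500; P(supplier A) ≈ 0.1852, P(supplier B) ≈ 0.4074, P(supplier C) ≈ 0.4074
After 'flag': normaliser = 0.5·0.1852 + 0.55·0.4074 + 0.3·0.4074; P(supplier A) ≈ 0.2110, P(supplier B) ≈ 0.5105, P(supplier C) ≈ 0.2785
After 'pass': normaliser = 0.5·0.2110 + 0.45·0.5105 + 0.7·0.2785; P(supplier A) ≈ 0.1990, P(supplier B) ≈ 0.4333, P(supplier C) ≈ 0.3677
After 'pass': normaliser = 0.5·0.1990 + 0.45·0.4333 + 0.7·0.3677; P(supplier A) ≈ 0.1803, P(supplier B) ≈ 0.3534, P(supplier C) ≈ 0.4664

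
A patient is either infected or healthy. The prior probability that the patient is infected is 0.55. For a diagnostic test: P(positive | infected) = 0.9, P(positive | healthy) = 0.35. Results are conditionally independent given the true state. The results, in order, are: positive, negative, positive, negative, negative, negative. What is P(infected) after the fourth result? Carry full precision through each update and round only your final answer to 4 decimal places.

0.1606

After 'positive': P(infected) = 0.9·0.5500 / (0.9·0.5500 + 0.35·0.4500) ≈ 0.7586
After 'negative': P(infected) = 0.1·0.7586 / (0.1·0.7586 + 0.65·0.2414) ≈ 0.3259
After 'positive': P(infected) = 0.9·0.3259 / (0.9·0.3259 + 0.35·0.6741) ≈ 0.5542
After 'negative': P(infected) = 0.1·0.5542 / (0.1·0.5542 + 0.65·0.4458) ≈ 0.1606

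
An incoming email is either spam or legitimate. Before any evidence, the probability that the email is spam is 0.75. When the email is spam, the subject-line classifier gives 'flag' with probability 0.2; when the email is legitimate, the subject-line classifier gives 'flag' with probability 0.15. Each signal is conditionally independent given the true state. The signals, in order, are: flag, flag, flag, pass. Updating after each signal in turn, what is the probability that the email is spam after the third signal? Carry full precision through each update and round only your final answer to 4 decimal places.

After 'flag': P(spam) = 0.2·0.7500 / (0.2·0.7500 + 0.15·0.2500) ≈ 0.8000
After 'flag': P(spam) = 0.2·0.8000 / (0.2·0.8000 + 0.15·0.2000) ≈ 0.8421
After 'flag': P(spam) = 0.2·0.8421 / (0.2·0.8421 + 0.15·0.1579) ≈ 0.8767

0.8767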